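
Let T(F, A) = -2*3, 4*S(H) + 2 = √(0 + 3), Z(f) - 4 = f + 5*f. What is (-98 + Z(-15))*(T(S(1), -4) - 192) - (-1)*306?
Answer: 36738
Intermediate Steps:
Z(f) = 4 + 6*f (Z(f) = 4 + (f + 5*f) = 4 + 6*f)
S(H) = -½ + √3/4 (S(H) = -½ + √(0 + 3)/4 = -½ + √3/4)
T(F, A) = -6
(-98 + Z(-15))*(T(S(1), -4) - 192) - (-1)*306 = (-98 + (4 + 6*(-15)))*(-6 - 192) - (-1)*306 = (-98 + (4 - 90))*(-198) - 1*(-306) = (-98 - 86)*(-198) + 306 = -184*(-198) + 306 = 36432 + 306 = 36738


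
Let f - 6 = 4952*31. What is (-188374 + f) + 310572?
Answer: 275716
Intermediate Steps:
f = 153518 (f = 6 + 4952*31 = 6 + 153512 = 153518)
(-188374 + f) + 310572 = (-188374 + 153518) + 310572 = -34856 + 310572 = 275716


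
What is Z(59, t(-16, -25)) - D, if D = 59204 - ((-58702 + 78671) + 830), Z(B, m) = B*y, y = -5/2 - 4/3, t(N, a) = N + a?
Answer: -231787/6 ≈ -38631.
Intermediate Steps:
y = -23/6 (y = -5*½ - 4*⅓ = -5/2 - 4/3 = -23/6 ≈ -3.8333)
Z(B, m) = -23*B/6 (Z(B, m) = B*(-23/6) = -23*B/6)
D = 38405 (D = 59204 - (19969 + 830) = 59204 - 1*20799 = 59204 - 20799 = 38405)
Z(59, t(-16, -25)) - D = -23/6*59 - 1*38405 = -1357/6 - 38405 = -231787/6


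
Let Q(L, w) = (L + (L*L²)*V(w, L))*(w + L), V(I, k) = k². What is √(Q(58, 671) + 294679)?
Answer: √478484420833 ≈ 6.9173e+5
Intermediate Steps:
Q(L, w) = (L + w)*(L + L⁵) (Q(L, w) = (L + (L*L²)*L²)*(w + L) = (L + L³*L²)*(L + w) = (L + L⁵)*(L + w) = (L + w)*(L + L⁵))
√(Q(58, 671) + 294679) = √(58*(58 + 671 + 58⁵ + 671*58⁴) + 294679) = √(58*(58 + 671 + 656356768 + 671*11316496) + 294679) = √(58*(58 + 671 + 656356768 + 7593368816) + 294679) = √(58*8249726313 + 294679) = √(478484126154 + 294679) = √478484420833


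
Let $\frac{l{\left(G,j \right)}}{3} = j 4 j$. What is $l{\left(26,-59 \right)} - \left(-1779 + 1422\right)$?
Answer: $42129$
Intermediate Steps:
$l{\left(G,j \right)} = 12 j^{2}$ ($l{\left(G,j \right)} = 3 j 4 j = 3 \cdot 4 j j = 3 \cdot 4 j^{2} = 12 j^{2}$)
$l{\left(26,-59 \right)} - \left(-1779 + 1422\right) = 12 \left(-59\right)^{2} - \left(-1779 + 1422\right) = 12 \cdot 3481 - -357 = 41772 + 357 = 42129$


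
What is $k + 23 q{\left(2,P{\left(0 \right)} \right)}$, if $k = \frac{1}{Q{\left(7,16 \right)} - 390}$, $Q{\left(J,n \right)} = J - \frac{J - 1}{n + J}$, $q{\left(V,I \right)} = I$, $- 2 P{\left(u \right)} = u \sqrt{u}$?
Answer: $- \frac{23}{8815} \approx -0.0026092$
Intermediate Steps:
$P{\left(u \right)} = - \frac{u^{\frac{3}{2}}}{2}$ ($P{\left(u \right)} = - \frac{u \sqrt{u}}{2} = - \frac{u^{\frac{3}{2}}}{2}$)
$Q{\left(J,n \right)} = J - \frac{-1 + J}{J + n}$
$k = - \frac{23}{8815}$ ($k = \frac{1}{\frac{1 + 7^{2} - 7 + 7 \cdot 16}{7 + 16} - 390} = \frac{1}{\frac{1 + 49 - 7 + 112}{23} - 390} = \frac{1}{\frac{1}{23} \cdot 155 - 390} = \frac{1}{\frac{155}{23} - 390} = \frac{1}{- \frac{8815}{23}} = - \frac{23}{8815} \approx -0.0026092$)
$k + 23 q{\left(2,P{\left(0 \right)} \right)} = - \frac{23}{8815} + 23 \left(- \frac{0^{\frac{3}{2}}}{2}\right) = - \frac{23}{8815} + 23 \left(\left(- \frac{1}{2}\right) 0\right) = - \frac{23}{8815} + 23 \cdot 0 = - \frac{23}{8815} + 0 = - \frac{23}{8815}$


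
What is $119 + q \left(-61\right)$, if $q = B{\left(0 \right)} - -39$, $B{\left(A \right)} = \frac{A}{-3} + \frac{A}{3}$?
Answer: $-2260$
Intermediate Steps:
$B{\left(A \right)} = 0$ ($B{\left(A \right)} = A \left(- \frac{1}{3}\right) + A \frac{1}{3} = - \frac{A}{3} + \frac{A}{3} = 0$)
$q = 39$ ($q = 0 - -39 = 0 + 39 = 39$)
$119 + q \left(-61\right) = 119 + 39 \left(-61\right) = 119 - 2379 = -2260$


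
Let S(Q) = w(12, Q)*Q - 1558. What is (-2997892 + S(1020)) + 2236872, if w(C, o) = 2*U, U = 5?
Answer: -752378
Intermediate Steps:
w(C, o) = 10 (w(C, o) = 2*5 = 10)
S(Q) = -1558 + 10*Q (S(Q) = 10*Q - 1558 = -1558 + 10*Q)
(-2997892 + S(1020)) + 2236872 = (-2997892 + (-1558 + 10*1020)) + 2236872 = (-2997892 + (-1558 + 10200)) + 2236872 = (-2997892 + 8642) + 2236872 = -2989250 + 2236872 = -752378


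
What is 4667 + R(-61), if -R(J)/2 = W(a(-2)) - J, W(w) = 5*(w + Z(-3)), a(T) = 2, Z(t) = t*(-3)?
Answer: 4435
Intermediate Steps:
Z(t) = -3*t
W(w) = 45 + 5*w (W(w) = 5*(w - 3*(-3)) = 5*(w + 9) = 5*(9 + w) = 45 + 5*w)
R(J) = -110 + 2*J (R(J) = -2*((45 + 5*2) - J) = -2*((45 + 10) - J) = -2*(55 - J) = -110 + 2*J)
4667 + R(-61) = 4667 + (-110 + 2*(-61)) = 4667 + (-110 - 122) = 4667 - 232 = 4435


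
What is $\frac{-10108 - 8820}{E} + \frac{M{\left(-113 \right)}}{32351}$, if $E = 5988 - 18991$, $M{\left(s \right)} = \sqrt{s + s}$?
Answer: $\frac{18928}{13003} + \frac{i \sqrt{226}}{32351} \approx 1.4557 + 0.00046469 i$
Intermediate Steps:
$M{\left(s \right)} = \sqrt{2} \sqrt{s}$ ($M{\left(s \right)} = \sqrt{2 s} = \sqrt{2} \sqrt{s}$)
$E = -13003$
$\frac{-10108 - 8820}{E} + \frac{M{\left(-113 \right)}}{32351} = \frac{-10108 - 8820}{-13003} + \frac{\sqrt{2} \sqrt{-113}}{32351} = \left(-10108 - 8820\right) \left(- \frac{1}{13003}\right) + \sqrt{2} i \sqrt{113} \cdot \frac{1}{32351} = \left(-18928\right) \left(- \frac{1}{13003}\right) + i \sqrt{226} \cdot \frac{1}{32351} = \frac{18928}{13003} + \frac{i \sqrt{226}}{32351}$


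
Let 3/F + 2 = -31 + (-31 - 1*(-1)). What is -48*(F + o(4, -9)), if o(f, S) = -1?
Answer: 352/7 ≈ 50.286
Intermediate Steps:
F = -1/21 (F = 3/(-2 + (-31 + (-31 - 1*(-1)))) = 3/(-2 + (-31 + (-31 + 1))) = 3/(-2 + (-31 - 30)) = 3/(-2 - 61) = 3/(-63) = 3*(-1/63) = -1/21 ≈ -0.047619)
-48*(F + o(4, -9)) = -48*(-1/21 - 1) = -48*(-22/21) = 352/7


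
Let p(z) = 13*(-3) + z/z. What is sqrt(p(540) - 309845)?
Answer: I*sqrt(309883) ≈ 556.67*I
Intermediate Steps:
p(z) = -38 (p(z) = -39 + 1 = -38)
sqrt(p(540) - 309845) = sqrt(-38 - 309845) = sqrt(-309883) = I*sqrt(309883)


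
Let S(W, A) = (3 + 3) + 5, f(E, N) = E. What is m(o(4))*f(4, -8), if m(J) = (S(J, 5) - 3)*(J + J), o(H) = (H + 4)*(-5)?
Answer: -2560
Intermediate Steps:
S(W, A) = 11 (S(W, A) = 6 + 5 = 11)
o(H) = -20 - 5*H (o(H) = (4 + H)*(-5) = -20 - 5*H)
m(J) = 16*J (m(J) = (11 - 3)*(J + J) = 8*(2*J) = 16*J)
m(o(4))*f(4, -8) = (16*(-20 - 5*4))*4 = (16*(-20 - 20))*4 = (16*(-40))*4 = -640*4 = -2560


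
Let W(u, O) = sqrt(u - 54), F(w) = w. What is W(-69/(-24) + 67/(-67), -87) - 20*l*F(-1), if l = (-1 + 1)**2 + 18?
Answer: 360 + I*sqrt(834)/4 ≈ 360.0 + 7.2198*I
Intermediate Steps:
l = 18 (l = 0**2 + 18 = 0 + 18 = 18)
W(u, O) = sqrt(-54 + u)
W(-69/(-24) + 67/(-67), -87) - 20*l*F(-1) = sqrt(-54 + (-69/(-24) + 67/(-67))) - 20*18*(-1) = sqrt(-54 + (-69*(-1/24) + 67*(-1/67))) - 360*(-1) = sqrt(-54 + (23/8 - 1)) - 1*(-360) = sqrt(-54 + 15/8) + 360 = sqrt(-417/8) + 360 = I*sqrt(834)/4 + 360 = 360 + I*sqrt(834)/4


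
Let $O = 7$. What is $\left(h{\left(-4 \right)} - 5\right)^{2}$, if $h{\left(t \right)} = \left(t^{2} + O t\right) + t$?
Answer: $441$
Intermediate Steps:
$h{\left(t \right)} = t^{2} + 8 t$ ($h{\left(t \right)} = \left(t^{2} + 7 t\right) + t = t^{2} + 8 t$)
$\left(h{\left(-4 \right)} - 5\right)^{2} = \left(- 4 \left(8 - 4\right) - 5\right)^{2} = \left(\left(-4\right) 4 - 5\right)^{2} = \left(-16 - 5\right)^{2} = \left(-21\right)^{2} = 441$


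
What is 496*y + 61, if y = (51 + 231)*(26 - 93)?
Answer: -9371363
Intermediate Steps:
y = -18894 (y = 282*(-67) = -18894)
496*y + 61 = 496*(-18894) + 61 = -9371424 + 61 = -9371363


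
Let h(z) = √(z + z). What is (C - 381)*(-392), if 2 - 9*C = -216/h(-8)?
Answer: 1343384/9 + 2352*I ≈ 1.4927e+5 + 2352.0*I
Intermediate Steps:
h(z) = √2*√z (h(z) = √(2*z) = √2*√z)
C = 2/9 - 6*I (C = 2/9 - (-24)/(√2*√(-8)) = 2/9 - (-24)/(√2*(2*I*√2)) = 2/9 - (-24)/(4*I) = 2/9 - (-24)*(-I/4) = 2/9 - 6*I ≈ 0.22222 - 6.0*I)
(C - 381)*(-392) = ((2/9 - 6*I) - 381)*(-392) = (-3427/9 - 6*I)*(-392) = 1343384/9 + 2352*I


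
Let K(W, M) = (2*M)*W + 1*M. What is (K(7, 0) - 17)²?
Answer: 289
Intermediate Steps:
K(W, M) = M + 2*M*W (K(W, M) = 2*M*W + M = M + 2*M*W)
(K(7, 0) - 17)² = (0*(1 + 2*7) - 17)² = (0*(1 + 14) - 17)² = (0*15 - 17)² = (0 - 17)² = (-17)² = 289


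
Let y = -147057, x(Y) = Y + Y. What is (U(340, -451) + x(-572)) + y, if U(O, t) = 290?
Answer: -147911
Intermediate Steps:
x(Y) = 2*Y
(U(340, -451) + x(-572)) + y = (290 + 2*(-572)) - 147057 = (290 - 1144) - 147057 = -854 - 147057 = -147911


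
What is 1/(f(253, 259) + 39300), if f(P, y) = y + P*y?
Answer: 1/105086 ≈ 9.5160e-6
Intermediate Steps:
1/(f(253, 259) + 39300) = 1/(259*(1 + 253) + 39300) = 1/(259*254 + 39300) = 1/(65786 + 39300) = 1/105086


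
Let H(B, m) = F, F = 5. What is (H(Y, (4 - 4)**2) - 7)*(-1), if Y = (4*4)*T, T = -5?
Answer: 2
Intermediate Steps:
Y = -80 (Y = (4*4)*(-5) = 16*(-5) = -80)
H(B, m) = 5
(H(Y, (4 - 4)**2) - 7)*(-1) = (5 - 7)*(-1) = -2*(-1) = 2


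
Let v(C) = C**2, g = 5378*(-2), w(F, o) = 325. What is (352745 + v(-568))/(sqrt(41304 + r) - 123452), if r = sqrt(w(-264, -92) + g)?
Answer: 675369/(-123452 + sqrt(3)*sqrt(13768 + I*sqrt(1159))) ≈ -5.4797 - 1.1172e-5*I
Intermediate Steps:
g = -10756
r = 3*I*sqrt(1159) (r = sqrt(325 - 10756) = sqrt(-10431) = 3*I*sqrt(1159) ≈ 102.13*I)
(352745 + v(-568))/(sqrt(41304 + r) - 123452) = (352745 + (-568)**2)/(sqrt(41304 + 3*I*sqrt(1159)) - 123452) = (352745 + 322624)/(-123452 + sqrt(41304 + 3*I*sqrt(1159))) = 675369/(-123452 + sqrt(41304 + 3*I*sqrt(1159)))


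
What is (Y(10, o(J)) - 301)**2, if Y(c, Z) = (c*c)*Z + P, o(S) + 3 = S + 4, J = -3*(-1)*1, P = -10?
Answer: 7921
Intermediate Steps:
J = 3 (J = 3*1 = 3)
o(S) = 1 + S (o(S) = -3 + (S + 4) = -3 + (4 + S) = 1 + S)
Y(c, Z) = -10 + Z*c**2 (Y(c, Z) = (c*c)*Z - 10 = c**2*Z - 10 = Z*c**2 - 10 = -10 + Z*c**2)
(Y(10, o(J)) - 301)**2 = ((-10 + (1 + 3)*10**2) - 301)**2 = ((-10 + 4*100) - 301)**2 = ((-10 + 400) - 301)**2 = (390 - 301)**2 = 89**2 = 7921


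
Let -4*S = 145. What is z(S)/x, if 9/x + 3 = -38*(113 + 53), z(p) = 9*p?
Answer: 915095/4 ≈ 2.2877e+5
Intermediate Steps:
S = -145/4 (S = -¼*145 = -145/4 ≈ -36.250)
x = -9/6311 (x = 9/(-3 - 38*(113 + 53)) = 9/(-3 - 38*166) = 9/(-3 - 6308) = 9/(-6311) = 9*(-1/6311) = -9/6311 ≈ -0.0014261)
z(S)/x = (9*(-145/4))/(-9/6311) = -1305/4*(-6311/9) = 915095/4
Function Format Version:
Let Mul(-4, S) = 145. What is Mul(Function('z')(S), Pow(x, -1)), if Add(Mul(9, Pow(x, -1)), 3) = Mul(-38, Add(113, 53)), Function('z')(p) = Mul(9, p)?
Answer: Rational(915095, 4) ≈ 2.2877e+5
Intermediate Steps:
S = Rational(-145, 4) (S = Mul(Rational(-1, 4), 145) = Rational(-145, 4) ≈ -36.250)
x = Rational(-9, 6311) (x = Mul(9, Pow(Add(-3, Mul(-38, Add(113, 53))), -1)) = Mul(9, Pow(Add(-3, Mul(-38, 166)), -1)) = Mul(9, Pow(Add(-3, -6308), -1)) = Mul(9, Pow(-6311, -1)) = Mul(9, Rational(-1, 6311)) = Rational(-9, 6311) ≈ -0.0014261)
Mul(Function('z')(S), Pow(x, -1)) = Mul(Mul(9, Rational(-145, 4)), Pow(Rational(-9, 6311), -1)) = Mul(Rational(-1305, 4), Rational(-6311, 9)) = Rational(915095, 4)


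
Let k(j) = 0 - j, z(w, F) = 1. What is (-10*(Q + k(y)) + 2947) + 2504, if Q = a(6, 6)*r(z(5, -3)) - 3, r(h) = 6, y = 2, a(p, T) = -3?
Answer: 5681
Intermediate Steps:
k(j) = -j
Q = -21 (Q = -3*6 - 3 = -18 - 3 = -21)
(-10*(Q + k(y)) + 2947) + 2504 = (-10*(-21 - 1*2) + 2947) + 2504 = (-10*(-21 - 2) + 2947) + 2504 = (-10*(-23) + 2947) + 2504 = (230 + 2947) + 2504 = 3177 + 2504 = 5681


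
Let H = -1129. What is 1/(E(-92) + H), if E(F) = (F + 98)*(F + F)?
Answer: -1/2233 ≈ -0.00044783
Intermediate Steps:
E(F) = 2*F*(98 + F) (E(F) = (98 + F)*(2*F) = 2*F*(98 + F))
1/(E(-92) + H) = 1/(2*(-92)*(98 - 92) - 1129) = 1/(2*(-92)*6 - 1129) = 1/(-1104 - 1129) = 1/(-2233) = -1/2233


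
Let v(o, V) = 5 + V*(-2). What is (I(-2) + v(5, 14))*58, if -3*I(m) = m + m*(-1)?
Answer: -1334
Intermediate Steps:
v(o, V) = 5 - 2*V
I(m) = 0 (I(m) = -(m + m*(-1))/3 = -(m - m)/3 = -⅓*0 = 0)
(I(-2) + v(5, 14))*58 = (0 + (5 - 2*14))*58 = (0 + (5 - 28))*58 = (0 - 23)*58 = -23*58 = -1334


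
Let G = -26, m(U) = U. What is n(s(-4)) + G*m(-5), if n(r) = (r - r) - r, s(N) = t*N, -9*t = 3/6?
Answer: 1168/9 ≈ 129.78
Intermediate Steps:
t = -1/18 (t = -1/(3*6) = -⅑*½ = -1/18 ≈ -0.055556)
s(N) = -N/18
n(r) = -r (n(r) = 0 - r = -r)
n(s(-4)) + G*m(-5) = -(-1)*(-4)/18 - 26*(-5) = -1*2/9 + 130 = -2/9 + 130 = 1168/9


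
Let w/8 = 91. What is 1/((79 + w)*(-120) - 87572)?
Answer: -1/184412 ≈ -5.4226e-6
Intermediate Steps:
w = 728 (w = 8*91 = 728)
1/((79 + w)*(-120) - 87572) = 1/((79 + 728)*(-120) - 87572) = 1/(807*(-120) - 87572) = 1/(-96840 - 87572) = 1/(-184412) = -1/184412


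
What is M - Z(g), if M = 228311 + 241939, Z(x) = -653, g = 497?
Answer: 470903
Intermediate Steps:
M = 470250
M - Z(g) = 470250 - 1*(-653) = 470250 + 653 = 470903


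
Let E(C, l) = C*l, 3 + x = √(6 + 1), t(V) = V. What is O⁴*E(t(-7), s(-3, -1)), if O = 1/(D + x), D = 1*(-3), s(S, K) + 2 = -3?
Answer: 35/(6 - √7)⁴ ≈ 0.27649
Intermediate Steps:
s(S, K) = -5 (s(S, K) = -2 - 3 = -5)
x = -3 + √7 (x = -3 + √(6 + 1) = -3 + √7 ≈ -0.35425)
D = -3
O = 1/(-6 + √7) (O = 1/(-3 + (-3 + √7)) = 1/(-6 + √7) ≈ -0.29813)
O⁴*E(t(-7), s(-3, -1)) = (-6/29 - √7/29)⁴*(-7*(-5)) = (-6/29 - √7/29)⁴*35 = 35*(-6/29 - √7/29)⁴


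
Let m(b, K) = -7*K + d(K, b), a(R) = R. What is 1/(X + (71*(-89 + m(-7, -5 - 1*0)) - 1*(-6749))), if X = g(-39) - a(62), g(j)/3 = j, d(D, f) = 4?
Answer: 1/3020 ≈ 0.00033113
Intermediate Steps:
g(j) = 3*j
m(b, K) = 4 - 7*K (m(b, K) = -7*K + 4 = 4 - 7*K)
X = -179 (X = 3*(-39) - 1*62 = -117 - 62 = -179)
1/(X + (71*(-89 + m(-7, -5 - 1*0)) - 1*(-6749))) = 1/(-179 + (71*(-89 + (4 - 7*(-5 - 1*0))) - 1*(-6749))) = 1/(-179 + (71*(-89 + (4 - 7*(-5 + 0))) + 6749)) = 1/(-179 + (71*(-89 + (4 - 7*(-5))) + 6749)) = 1/(-179 + (71*(-89 + (4 + 35)) + 6749)) = 1/(-179 + (71*(-89 + 39) + 6749)) = 1/(-179 + (71*(-50) + 6749)) = 1/(-179 + (-3550 + 6749)) = 1/(-179 + 3199) = 1/3020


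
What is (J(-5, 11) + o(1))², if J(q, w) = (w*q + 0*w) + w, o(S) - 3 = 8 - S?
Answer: 1156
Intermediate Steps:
o(S) = 11 - S (o(S) = 3 + (8 - S) = 11 - S)
J(q, w) = w + q*w (J(q, w) = (q*w + 0) + w = q*w + w = w + q*w)
(J(-5, 11) + o(1))² = (11*(1 - 5) + (11 - 1*1))² = (11*(-4) + (11 - 1))² = (-44 + 10)² = (-34)² = 1156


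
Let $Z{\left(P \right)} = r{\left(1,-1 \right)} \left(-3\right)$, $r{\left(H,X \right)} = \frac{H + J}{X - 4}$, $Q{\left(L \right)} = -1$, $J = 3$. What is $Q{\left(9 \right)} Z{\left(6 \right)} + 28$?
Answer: $\frac{128}{5} \approx 25.6$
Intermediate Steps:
$r{\left(H,X \right)} = \frac{3 + H}{-4 + X}$ ($r{\left(H,X \right)} = \frac{H + 3}{X - 4} = \frac{3 + H}{-4 + X}$)
$Z{\left(P \right)} = \frac{12}{5}$ ($Z{\left(P \right)} = \frac{3 + 1}{-4 - 1} \left(-3\right) = \frac{1}{-5} \cdot 4 \left(-3\right) = \left(- \frac{1}{5}\right) 4 \left(-3\right) = \left(- \frac{4}{5}\right) \left(-3\right) = \frac{12}{5}$)
$Q{\left(9 \right)} Z{\left(6 \right)} + 28 = \left(-1\right) \frac{12}{5} + 28 = - \frac{12}{5} + 28 = \frac{128}{5}$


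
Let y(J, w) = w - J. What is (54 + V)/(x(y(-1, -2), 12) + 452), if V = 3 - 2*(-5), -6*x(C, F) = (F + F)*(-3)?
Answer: 67/464 ≈ 0.14440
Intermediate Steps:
x(C, F) = F (x(C, F) = -(F + F)*(-3)/6 = -2*F*(-3)/6 = -(-1)*F = F)
V = 13 (V = 3 + 10 = 13)
(54 + V)/(x(y(-1, -2), 12) + 452) = (54 + 13)/(12 + 452) = 67/464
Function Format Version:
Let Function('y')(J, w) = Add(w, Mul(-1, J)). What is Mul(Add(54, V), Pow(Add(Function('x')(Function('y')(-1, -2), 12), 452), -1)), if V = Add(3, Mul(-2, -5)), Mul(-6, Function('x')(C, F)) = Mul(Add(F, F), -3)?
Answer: Rational(67, 464) ≈ 0.14440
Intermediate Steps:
Function('x')(C, F) = F (Function('x')(C, F) = Mul(Rational(-1, 6), Mul(Add(F, F), -3)) = Mul(Rational(-1, 6), Mul(Mul(2, F), -3)) = Mul(Rational(-1, 6), Mul(-6, F)) = F)
V = 13 (V = Add(3, 10) = 13)
Mul(Add(54, V), Pow(Add(Function('x')(Function('y')(-1, -2), 12), 452), -1)) = Mul(Add(54, 13), Pow(Add(12, 452), -1)) = Mul(67, Pow(464, -1)) = Mul(67, Rational(1, 464)) = Rational(67, 464)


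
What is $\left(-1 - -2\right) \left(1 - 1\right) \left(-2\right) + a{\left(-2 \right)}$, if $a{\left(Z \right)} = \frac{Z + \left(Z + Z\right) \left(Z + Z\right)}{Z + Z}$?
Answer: $- \frac{7}{2} \approx -3.5$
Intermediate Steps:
$a{\left(Z \right)} = \frac{Z + 4 Z^{2}}{2 Z}$ ($a{\left(Z \right)} = \frac{Z + 2 Z 2 Z}{2 Z} = \left(Z + 4 Z^{2}\right) \frac{1}{2 Z} = \frac{Z + 4 Z^{2}}{2 Z}$)
$\left(-1 - -2\right) \left(1 - 1\right) \left(-2\right) + a{\left(-2 \right)} = \left(-1 - -2\right) \left(1 - 1\right) \left(-2\right) + \left(\frac{1}{2} + 2 \left(-2\right)\right) = \left(-1 + 2\right) 0 \left(-2\right) + \left(\frac{1}{2} - 4\right) = 1 \cdot 0 - \frac{7}{2} = 0 - \frac{7}{2} = - \frac{7}{2}$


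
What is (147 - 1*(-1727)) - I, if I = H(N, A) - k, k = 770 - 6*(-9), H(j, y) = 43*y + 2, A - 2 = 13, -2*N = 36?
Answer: 2051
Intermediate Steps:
N = -18 (N = -1/2*36 = -18)
A = 15 (A = 2 + 13 = 15)
H(j, y) = 2 + 43*y
k = 824 (k = 770 - (-54) = 770 - 1*(-54) = 770 + 54 = 824)
I = -177 (I = (2 + 43*15) - 1*824 = (2 + 645) - 824 = 647 - 824 = -177)
(147 - 1*(-1727)) - I = (147 - 1*(-1727)) - 1*(-177) = (147 + 1727) + 177 = 1874 + 177 = 2051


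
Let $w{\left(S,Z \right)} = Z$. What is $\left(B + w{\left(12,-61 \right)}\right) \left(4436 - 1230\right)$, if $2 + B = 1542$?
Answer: $4741674$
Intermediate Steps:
$B = 1540$ ($B = -2 + 1542 = 1540$)
$\left(B + w{\left(12,-61 \right)}\right) \left(4436 - 1230\right) = \left(1540 - 61\right) \left(4436 - 1230\right) = 1479 \cdot 3206 = 4741674$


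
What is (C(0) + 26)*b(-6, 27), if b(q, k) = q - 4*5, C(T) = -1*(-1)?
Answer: -702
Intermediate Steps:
C(T) = 1
b(q, k) = -20 + q (b(q, k) = q - 20 = -20 + q)
(C(0) + 26)*b(-6, 27) = (1 + 26)*(-20 - 6) = 27*(-26) = -702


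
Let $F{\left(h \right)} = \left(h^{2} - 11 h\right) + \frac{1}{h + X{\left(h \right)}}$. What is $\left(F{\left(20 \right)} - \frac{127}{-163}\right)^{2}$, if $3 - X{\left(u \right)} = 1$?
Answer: $\frac{420470542969}{12859396} \approx 32698.0$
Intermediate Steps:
$X{\left(u \right)} = 2$ ($X{\left(u \right)} = 3 - 1 = 2$)
$F{\left(h \right)} = h^{2} + \frac{1}{2 + h} - 11 h$ ($F{\left(h \right)} = \left(h^{2} - 11 h\right) + \frac{1}{h + 2} = \left(h^{2} - 11 h\right) + \frac{1}{2 + h} = h^{2} + \frac{1}{2 + h} - 11 h$)
$\left(F{\left(20 \right)} - \frac{127}{-163}\right)^{2} = \left(\frac{1 + 20^{3} - 440 - 9 \cdot 20^{2}}{2 + 20} - \frac{127}{-163}\right)^{2} = \left(\frac{1 + 8000 - 440 - 3600}{22} - - \frac{127}{163}\right)^{2} = \left(\frac{1 + 8000 - 440 - 3600}{22} + \frac{127}{163}\right)^{2} = \left(\frac{1}{22} \cdot 3961 + \frac{127}{163}\right)^{2} = \left(\frac{3961}{22} + \frac{127}{163}\right)^{2} = \left(\frac{648437}{3586}\right)^{2} = \frac{420470542969}{12859396}$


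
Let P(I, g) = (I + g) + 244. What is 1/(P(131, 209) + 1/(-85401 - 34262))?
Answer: 119663/69883191 ≈ 0.0017123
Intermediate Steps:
P(I, g) = 244 + I + g
1/(P(131, 209) + 1/(-85401 - 34262)) = 1/((244 + 131 + 209) + 1/(-85401 - 34262)) = 1/(584 + 1/(-119663)) = 1/(584 - 1/119663) = 1/(69883191/119663) = 119663/69883191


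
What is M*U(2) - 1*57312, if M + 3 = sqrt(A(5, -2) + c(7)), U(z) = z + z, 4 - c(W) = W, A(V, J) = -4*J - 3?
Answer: -57324 + 4*sqrt(2) ≈ -57318.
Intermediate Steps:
A(V, J) = -3 - 4*J
c(W) = 4 - W
U(z) = 2*z
M = -3 + sqrt(2) (M = -3 + sqrt((-3 - 4*(-2)) + (4 - 1*7)) = -3 + sqrt((-3 + 8) + (4 - 7)) = -3 + sqrt(5 - 3) = -3 + sqrt(2) ≈ -1.5858)
M*U(2) - 1*57312 = (-3 + sqrt(2))*(2*2) - 1*57312 = (-3 + sqrt(2))*4 - 57312 = (-12 + 4*sqrt(2)) - 57312 = -57324 + 4*sqrt(2)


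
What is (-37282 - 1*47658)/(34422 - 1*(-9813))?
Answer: -16988/8847 ≈ -1.9202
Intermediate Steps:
(-37282 - 1*47658)/(34422 - 1*(-9813)) = (-37282 - 47658)/(34422 + 9813) = -84940/44235 = -84940*1/44235 = -16988/8847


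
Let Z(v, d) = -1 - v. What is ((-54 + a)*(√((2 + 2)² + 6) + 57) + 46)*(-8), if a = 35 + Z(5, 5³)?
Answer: 11032 + 200*√22 ≈ 11970.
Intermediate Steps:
a = 29 (a = 35 + (-1 - 1*5) = 35 + (-1 - 5) = 35 - 6 = 29)
((-54 + a)*(√((2 + 2)² + 6) + 57) + 46)*(-8) = ((-54 + 29)*(√((2 + 2)² + 6) + 57) + 46)*(-8) = (-25*(√(4² + 6) + 57) + 46)*(-8) = (-25*(√(16 + 6) + 57) + 46)*(-8) = (-25*(√22 + 57) + 46)*(-8) = (-25*(57 + √22) + 46)*(-8) = ((-1425 - 25*√22) + 46)*(-8) = (-1379 - 25*√22)*(-8) = 11032 + 200*√22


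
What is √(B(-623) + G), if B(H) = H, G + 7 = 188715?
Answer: √188085 ≈ 433.69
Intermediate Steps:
G = 188708 (G = -7 + 188715 = 188708)
√(B(-623) + G) = √(-623 + 188708) = √188085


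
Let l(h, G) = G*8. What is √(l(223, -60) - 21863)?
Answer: I*√22343 ≈ 149.48*I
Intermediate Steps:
l(h, G) = 8*G
√(l(223, -60) - 21863) = √(8*(-60) - 21863) = √(-480 - 21863) = √(-22343) = I*√22343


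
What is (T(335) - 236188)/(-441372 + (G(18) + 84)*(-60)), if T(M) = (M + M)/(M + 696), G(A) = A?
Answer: 121754579/230682126 ≈ 0.52780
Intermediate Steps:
T(M) = 2*M/(696 + M) (T(M) = (2*M)/(696 + M) = 2*M/(696 + M))
(T(335) - 236188)/(-441372 + (G(18) + 84)*(-60)) = (2*335/(696 + 335) - 236188)/(-441372 + (18 + 84)*(-60)) = (2*335/1031 - 236188)/(-441372 + 102*(-60)) = (2*335*(1/1031) - 236188)/(-441372 - 6120) = (670/1031 - 236188)/(-447492) = -243509158/1031*(-1/447492) = 121754579/230682126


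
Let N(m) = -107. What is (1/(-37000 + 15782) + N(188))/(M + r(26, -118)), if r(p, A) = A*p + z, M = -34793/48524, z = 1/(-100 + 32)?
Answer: 468202726229/13427924582902 ≈ 0.034868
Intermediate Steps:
z = -1/68 (z = 1/(-68) = -1/68 ≈ -0.014706)
M = -34793/48524 (M = -34793*1/48524 = -34793/48524 ≈ -0.71703)
r(p, A) = -1/68 + A*p (r(p, A) = A*p - 1/68 = -1/68 + A*p)
(1/(-37000 + 15782) + N(188))/(M + r(26, -118)) = (1/(-37000 + 15782) - 107)/(-34793/48524 + (-1/68 - 118*26)) = (1/(-21218) - 107)/(-34793/48524 + (-1/68 - 3068)) = (-1/21218 - 107)/(-34793/48524 - 208625/68) = -2270327/(21218*(-632855339/206227)) = -2270327/21218*(-206227/632855339) = 468202726229/13427924582902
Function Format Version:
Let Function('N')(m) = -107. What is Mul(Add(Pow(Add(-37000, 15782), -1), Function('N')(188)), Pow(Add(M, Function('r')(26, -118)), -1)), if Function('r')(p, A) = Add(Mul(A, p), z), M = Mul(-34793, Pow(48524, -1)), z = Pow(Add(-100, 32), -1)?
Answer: Rational(468202726229, 13427924582902) ≈ 0.034868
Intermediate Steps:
z = Rational(-1, 68) (z = Pow(-68, -1) = Rational(-1, 68) ≈ -0.014706)
M = Rational(-34793, 48524) (M = Mul(-34793, Rational(1, 48524)) = Rational(-34793, 48524) ≈ -0.71703)
Function('r')(p, A) = Add(Rational(-1, 68), Mul(A, p)) (Function('r')(p, A) = Add(Mul(A, p), Rational(-1, 68)) = Add(Rational(-1, 68), Mul(A, p)))
Mul(Add(Pow(Add(-37000, 15782), -1), Function('N')(188)), Pow(Add(M, Function('r')(26, -118)), -1)) = Mul(Add(Pow(Add(-37000, 15782), -1), -107), Pow(Add(Rational(-34793, 48524), Add(Rational(-1, 68), Mul(-118, 26))), -1)) = Mul(Add(Pow(-21218, -1), -107), Pow(Add(Rational(-34793, 48524), Add(Rational(-1, 68), -3068)), -1)) = Mul(Add(Rational(-1, 21218), -107), Pow(Add(Rational(-34793, 48524), Rational(-208625, 68)), -1)) = Mul(Rational(-2270327, 21218), Pow(Rational(-632855339, 206227), -1)) = Mul(Rational(-2270327, 21218), Rational(-206227, 632855339)) = Rational(468202726229, 13427924582902)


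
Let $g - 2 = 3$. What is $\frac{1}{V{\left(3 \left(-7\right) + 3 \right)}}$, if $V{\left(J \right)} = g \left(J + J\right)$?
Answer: $- \frac{1}{180} \approx -0.0055556$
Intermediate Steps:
$g = 5$ ($g = 2 + 3 = 5$)
$V{\left(J \right)} = 10 J$ ($V{\left(J \right)} = 5 \left(J + J\right) = 5 \cdot 2 J = 10 J$)
$\frac{1}{V{\left(3 \left(-7\right) + 3 \right)}} = \frac{1}{10 \left(3 \left(-7\right) + 3\right)} = \frac{1}{10 \left(-21 + 3\right)} = \frac{1}{10 \left(-18\right)} = \frac{1}{-180} = - \frac{1}{180}$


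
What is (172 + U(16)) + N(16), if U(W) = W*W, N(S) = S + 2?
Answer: 446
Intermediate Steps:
N(S) = 2 + S
U(W) = W²
(172 + U(16)) + N(16) = (172 + 16²) + (2 + 16) = (172 + 256) + 18 = 428 + 18 = 446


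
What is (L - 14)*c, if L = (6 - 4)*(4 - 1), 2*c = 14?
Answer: -56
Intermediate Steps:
c = 7 (c = (½)*14 = 7)
L = 6 (L = 2*3 = 6)
(L - 14)*c = (6 - 14)*7 = -8*7 = -56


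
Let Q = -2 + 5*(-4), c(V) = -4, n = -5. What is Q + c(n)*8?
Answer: -54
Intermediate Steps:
Q = -22 (Q = -2 - 20 = -22)
Q + c(n)*8 = -22 - 4*8 = -22 - 32 = -54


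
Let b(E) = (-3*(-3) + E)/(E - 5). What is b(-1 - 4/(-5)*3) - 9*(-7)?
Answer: 541/9 ≈ 60.111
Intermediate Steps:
b(E) = (9 + E)/(-5 + E)
b(-1 - 4/(-5)*3) - 9*(-7) = (9 + (-1 - 4/(-5)*3))/(-5 + (-1 - 4/(-5)*3)) - 9*(-7) = (9 + (-1 - 4*(-⅕)*3))/(-5 + (-1 - 4*(-⅕)*3)) + 63 = (9 + (-1 + (⅘)*3))/(-5 + (-1 + (⅘)*3)) + 63 = (9 + (-1 + 12/5))/(-5 + (-1 + 12/5)) + 63 = (9 + 7/5)/(-5 + 7/5) + 63 = (52/5)/(-18/5) + 63 = -5/18*52/5 + 63 = -26/9 + 63 = 541/9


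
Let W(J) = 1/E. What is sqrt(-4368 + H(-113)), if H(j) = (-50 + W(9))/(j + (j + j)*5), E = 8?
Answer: I*sqrt(107979392598)/4972 ≈ 66.091*I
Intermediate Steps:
W(J) = 1/8
H(j) = -399/(88*j) (H(j) = (-50 + 1/8)/(j + (j + j)*5) = -399/(8*(j + (2*j)*5)) = -399/(8*(j + 10*j)) = -399*1/(11*j)/8 = -399/(88*j))
sqrt(-4368 + H(-113)) = sqrt(-4368 - 399/88/(-113)) = sqrt(-4368 - 399/88*(-1/113)) = sqrt(-4368 + 399/9944) = sqrt(-43434993/9944) = I*sqrt(107979392598)/4972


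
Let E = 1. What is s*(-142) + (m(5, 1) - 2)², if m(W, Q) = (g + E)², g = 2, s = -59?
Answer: 8427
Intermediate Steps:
m(W, Q) = 9 (m(W, Q) = (2 + 1)² = 3² = 9)
s*(-142) + (m(5, 1) - 2)² = -59*(-142) + (9 - 2)² = 8378 + 7² = 8378 + 49 = 8427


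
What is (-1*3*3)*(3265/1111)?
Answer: -29385/1111 ≈ -26.449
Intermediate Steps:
(-1*3*3)*(3265/1111) = (-3*3)*(3265*(1/1111)) = -9*3265/1111 = -29385/1111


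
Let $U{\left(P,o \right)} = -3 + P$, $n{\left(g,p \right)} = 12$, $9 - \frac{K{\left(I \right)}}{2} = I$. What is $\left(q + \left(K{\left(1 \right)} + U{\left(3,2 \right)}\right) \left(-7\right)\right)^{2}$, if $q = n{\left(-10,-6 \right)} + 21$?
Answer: $6241$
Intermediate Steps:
$K{\left(I \right)} = 18 - 2 I$
$q = 33$ ($q = 12 + 21 = 33$)
$\left(q + \left(K{\left(1 \right)} + U{\left(3,2 \right)}\right) \left(-7\right)\right)^{2} = \left(33 + \left(\left(18 - 2\right) + \left(-3 + 3\right)\right) \left(-7\right)\right)^{2} = \left(33 + \left(\left(18 - 2\right) + 0\right) \left(-7\right)\right)^{2} = \left(33 + \left(16 + 0\right) \left(-7\right)\right)^{2} = \left(33 + 16 \left(-7\right)\right)^{2} = \left(33 - 112\right)^{2} = \left(-79\right)^{2} = 6241$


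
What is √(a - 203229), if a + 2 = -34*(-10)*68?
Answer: I*√180111 ≈ 424.4*I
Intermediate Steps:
a = 23118 (a = -2 - 34*(-10)*68 = -2 + 340*68 = -2 + 23120 = 23118)
√(a - 203229) = √(23118 - 203229) = √(-180111) = I*√180111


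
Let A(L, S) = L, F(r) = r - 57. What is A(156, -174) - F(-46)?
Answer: 259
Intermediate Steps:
F(r) = -57 + r
A(156, -174) - F(-46) = 156 - (-57 - 46) = 156 - 1*(-103) = 156 + 103 = 259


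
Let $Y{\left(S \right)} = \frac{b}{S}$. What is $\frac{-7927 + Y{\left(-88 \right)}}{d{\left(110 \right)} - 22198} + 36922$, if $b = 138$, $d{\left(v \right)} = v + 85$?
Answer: $\frac{35745718561}{968132} \approx 36922.0$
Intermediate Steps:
$d{\left(v \right)} = 85 + v$
$Y{\left(S \right)} = \frac{138}{S}$
$\frac{-7927 + Y{\left(-88 \right)}}{d{\left(110 \right)} - 22198} + 36922 = \frac{-7927 + \frac{138}{-88}}{\left(85 + 110\right) - 22198} + 36922 = \frac{-7927 + 138 \left(- \frac{1}{88}\right)}{195 - 22198} + 36922 = \frac{-7927 - \frac{69}{44}}{-22003} + 36922 = \left(- \frac{348857}{44}\right) \left(- \frac{1}{22003}\right) + 36922 = \frac{348857}{968132} + 36922 = \frac{35745718561}{968132}$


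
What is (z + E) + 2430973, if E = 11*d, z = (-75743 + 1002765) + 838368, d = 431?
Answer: 4201104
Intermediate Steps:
z = 1765390 (z = 927022 + 838368 = 1765390)
E = 4741 (E = 11*431 = 4741)
(z + E) + 2430973 = (1765390 + 4741) + 2430973 = 1770131 + 2430973 = 4201104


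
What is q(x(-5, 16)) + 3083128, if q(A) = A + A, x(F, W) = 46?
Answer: 3083220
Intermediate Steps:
q(A) = 2*A
q(x(-5, 16)) + 3083128 = 2*46 + 3083128 = 92 + 3083128 = 3083220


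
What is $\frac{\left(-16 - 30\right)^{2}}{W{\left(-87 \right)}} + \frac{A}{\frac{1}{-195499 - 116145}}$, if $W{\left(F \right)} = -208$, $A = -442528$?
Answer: $\frac{7171382193135}{52} \approx 1.3791 \cdot 10^{11}$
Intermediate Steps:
$\frac{\left(-16 - 30\right)^{2}}{W{\left(-87 \right)}} + \frac{A}{\frac{1}{-195499 - 116145}} = \frac{\left(-16 - 30\right)^{2}}{-208} - \frac{442528}{\frac{1}{-195499 - 116145}} = \left(-46\right)^{2} \left(- \frac{1}{208}\right) - \frac{442528}{\frac{1}{-311644}} = 2116 \left(- \frac{1}{208}\right) - \frac{442528}{- \frac{1}{311644}} = - \frac{529}{52} - -137911196032 = - \frac{529}{52} + 137911196032 = \frac{7171382193135}{52}$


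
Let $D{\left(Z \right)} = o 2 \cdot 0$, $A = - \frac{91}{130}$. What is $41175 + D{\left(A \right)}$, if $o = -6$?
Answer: $41175$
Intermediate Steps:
$A = - \frac{7}{10}$ ($A = \left(-91\right) \frac{1}{130} = - \frac{7}{10} \approx -0.7$)
$D{\left(Z \right)} = 0$ ($D{\left(Z \right)} = \left(-6\right) 2 \cdot 0 = \left(-12\right) 0 = 0$)
$41175 + D{\left(A \right)} = 41175 + 0 = 41175$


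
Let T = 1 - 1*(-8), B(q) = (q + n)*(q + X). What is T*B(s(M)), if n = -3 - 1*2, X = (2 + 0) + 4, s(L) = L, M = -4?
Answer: -162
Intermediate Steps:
X = 6 (X = 2 + 4 = 6)
n = -5 (n = -3 - 2 = -5)
B(q) = (-5 + q)*(6 + q) (B(q) = (q - 5)*(q + 6) = (-5 + q)*(6 + q))
T = 9 (T = 1 + 8 = 9)
T*B(s(M)) = 9*(-30 - 4 + (-4)²) = 9*(-30 - 4 + 16) = 9*(-18) = -162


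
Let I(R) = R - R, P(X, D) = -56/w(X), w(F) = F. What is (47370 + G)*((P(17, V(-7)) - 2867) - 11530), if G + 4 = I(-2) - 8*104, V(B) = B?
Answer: -11391755870/17 ≈ -6.7010e+8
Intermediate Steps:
P(X, D) = -56/X
I(R) = 0
G = -836 (G = -4 + (0 - 8*104) = -4 + (0 - 832) = -4 - 832 = -836)
(47370 + G)*((P(17, V(-7)) - 2867) - 11530) = (47370 - 836)*((-56/17 - 2867) - 11530) = 46534*((-56*1/17 - 2867) - 11530) = 46534*((-56/17 - 2867) - 11530) = 46534*(-48795/17 - 11530) = 46534*(-244805/17) = -11391755870/17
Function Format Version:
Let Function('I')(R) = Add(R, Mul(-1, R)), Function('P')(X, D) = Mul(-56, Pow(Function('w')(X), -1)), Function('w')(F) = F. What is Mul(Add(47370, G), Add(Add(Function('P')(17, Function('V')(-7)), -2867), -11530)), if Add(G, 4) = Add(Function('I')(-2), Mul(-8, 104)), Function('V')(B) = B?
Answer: Rational(-11391755870, 17) ≈ -6.7010e+8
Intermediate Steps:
Function('P')(X, D) = Mul(-56, Pow(X, -1))
Function('I')(R) = 0
G = -836 (G = Add(-4, Add(0, Mul(-8, 104))) = Add(-4, Add(0, -832)) = Add(-4, -832) = -836)
Mul(Add(47370, G), Add(Add(Function('P')(17, Function('V')(-7)), -2867), -11530)) = Mul(Add(47370, -836), Add(Add(Mul(-56, Pow(17, -1)), -2867), -11530)) = Mul(46534, Add(Add(Mul(-56, Rational(1, 17)), -2867), -11530)) = Mul(46534, Add(Add(Rational(-56, 17), -2867), -11530)) = Mul(46534, Add(Rational(-48795, 17), -11530)) = Mul(46534, Rational(-244805, 17)) = Rational(-11391755870, 17)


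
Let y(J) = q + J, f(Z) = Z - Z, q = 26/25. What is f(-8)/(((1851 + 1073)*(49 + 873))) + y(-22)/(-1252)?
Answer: 131/7825 ≈ 0.016741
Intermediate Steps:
q = 26/25 (q = 26*(1/25) = 26/25 ≈ 1.0400)
f(Z) = 0
y(J) = 26/25 + J
f(-8)/(((1851 + 1073)*(49 + 873))) + y(-22)/(-1252) = 0/(((1851 + 1073)*(49 + 873))) + (26/25 - 22)/(-1252) = 0/((2924*922)) - 524/25*(-1/1252) = 0/2695928 + 131/7825 = 0*(1/2695928) + 131/7825 = 0 + 131/7825 = 131/7825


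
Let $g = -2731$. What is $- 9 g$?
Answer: $24579$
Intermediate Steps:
$- 9 g = \left(-9\right) \left(-2731\right) = 24579$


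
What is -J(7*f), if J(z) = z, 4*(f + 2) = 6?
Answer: 7/2 ≈ 3.5000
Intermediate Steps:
f = -½ (f = -2 + (¼)*6 = -2 + 3/2 = -½ ≈ -0.50000)
-J(7*f) = -7*(-1)/2 = -1*(-7/2) = 7/2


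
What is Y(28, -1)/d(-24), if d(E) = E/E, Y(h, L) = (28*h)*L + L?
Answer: -785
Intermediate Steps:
Y(h, L) = L + 28*L*h (Y(h, L) = 28*L*h + L = L + 28*L*h)
d(E) = 1
Y(28, -1)/d(-24) = -(1 + 28*28)/1 = -(1 + 784)*1 = -1*785*1 = -785*1 = -785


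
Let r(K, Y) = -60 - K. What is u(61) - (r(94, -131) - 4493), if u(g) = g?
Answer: 4708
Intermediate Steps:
u(61) - (r(94, -131) - 4493) = 61 - ((-60 - 1*94) - 4493) = 61 - ((-60 - 94) - 4493) = 61 - (-154 - 4493) = 61 - 1*(-4647) = 61 + 4647 = 4708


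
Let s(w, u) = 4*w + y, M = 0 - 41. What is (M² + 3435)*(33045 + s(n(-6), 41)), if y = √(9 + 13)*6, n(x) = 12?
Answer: 169303788 + 30696*√22 ≈ 1.6945e+8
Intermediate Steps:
M = -41
y = 6*√22 (y = √22*6 = 6*√22 ≈ 28.142)
s(w, u) = 4*w + 6*√22
(M² + 3435)*(33045 + s(n(-6), 41)) = ((-41)² + 3435)*(33045 + (4*12 + 6*√22)) = (1681 + 3435)*(33045 + (48 + 6*√22)) = 5116*(33093 + 6*√22) = 169303788 + 30696*√22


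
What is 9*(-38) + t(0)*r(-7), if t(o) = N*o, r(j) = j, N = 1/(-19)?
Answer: -342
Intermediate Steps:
N = -1/19 ≈ -0.052632
t(o) = -o/19
9*(-38) + t(0)*r(-7) = 9*(-38) - 1/19*0*(-7) = -342 + 0*(-7) = -342 + 0 = -342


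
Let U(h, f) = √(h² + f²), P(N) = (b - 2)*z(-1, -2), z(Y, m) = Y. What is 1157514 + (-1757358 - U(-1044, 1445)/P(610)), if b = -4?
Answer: -599844 - √3177961/6 ≈ -6.0014e+5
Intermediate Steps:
P(N) = 6 (P(N) = (-4 - 2)*(-1) = -6*(-1) = 6)
U(h, f) = √(f² + h²)
1157514 + (-1757358 - U(-1044, 1445)/P(610)) = 1157514 + (-1757358 - √(1445² + (-1044)²)/6) = 1157514 + (-1757358 - √(2088025 + 1089936)/6) = 1157514 + (-1757358 - √3177961/6) = -599844 - √3177961/6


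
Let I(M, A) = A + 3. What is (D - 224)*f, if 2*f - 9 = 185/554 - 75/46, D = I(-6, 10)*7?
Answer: -6527507/12742 ≈ -512.28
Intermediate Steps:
I(M, A) = 3 + A
D = 91 (D = (3 + 10)*7 = 13*7 = 91)
f = 49079/12742 (f = 9/2 + (185/554 - 75/46)/2 = 9/2 + (1/2)*(-8260/6371) = 9/2 - 4130/6371 = 49079/12742 ≈ 3.8517)
(D - 224)*f = (91 - 224)*(49079/12742) = -133*49079/12742 = -6527507/12742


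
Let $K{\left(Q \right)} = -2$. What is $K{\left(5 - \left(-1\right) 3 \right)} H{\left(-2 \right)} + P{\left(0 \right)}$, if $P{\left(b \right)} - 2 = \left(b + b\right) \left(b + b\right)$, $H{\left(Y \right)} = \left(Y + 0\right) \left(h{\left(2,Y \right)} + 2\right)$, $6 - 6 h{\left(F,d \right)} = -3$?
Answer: $16$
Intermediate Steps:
$h{\left(F,d \right)} = \frac{3}{2}$ ($h{\left(F,d \right)} = 1 - - \frac{1}{2} = 1 + \frac{1}{2} = \frac{3}{2}$)
$H{\left(Y \right)} = \frac{7 Y}{2}$ ($H{\left(Y \right)} = \left(Y + 0\right) \left(\frac{3}{2} + 2\right) = Y \frac{7}{2} = \frac{7 Y}{2}$)
$P{\left(b \right)} = 2 + 4 b^{2}$ ($P{\left(b \right)} = 2 + \left(b + b\right) \left(b + b\right) = 2 + 2 b 2 b = 2 + 4 b^{2}$)
$K{\left(5 - \left(-1\right) 3 \right)} H{\left(-2 \right)} + P{\left(0 \right)} = - 2 \cdot \frac{7}{2} \left(-2\right) + \left(2 + 4 \cdot 0^{2}\right) = \left(-2\right) \left(-7\right) + \left(2 + 4 \cdot 0\right) = 14 + \left(2 + 0\right) = 14 + 2 = 16$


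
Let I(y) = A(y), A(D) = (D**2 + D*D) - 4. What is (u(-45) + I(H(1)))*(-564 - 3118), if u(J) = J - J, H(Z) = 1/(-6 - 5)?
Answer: 1774724/121 ≈ 14667.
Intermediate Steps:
H(Z) = -1/11 (H(Z) = 1/(-11) = -1/11)
A(D) = -4 + 2*D**2 (A(D) = (D**2 + D**2) - 4 = 2*D**2 - 4 = -4 + 2*D**2)
I(y) = -4 + 2*y**2
u(J) = 0
(u(-45) + I(H(1)))*(-564 - 3118) = (0 + (-4 + 2*(-1/11)**2))*(-564 - 3118) = (0 + (-4 + 2*(1/121)))*(-3682) = (0 + (-4 + 2/121))*(-3682) = (0 - 482/121)*(-3682) = -482/121*(-3682) = 1774724/121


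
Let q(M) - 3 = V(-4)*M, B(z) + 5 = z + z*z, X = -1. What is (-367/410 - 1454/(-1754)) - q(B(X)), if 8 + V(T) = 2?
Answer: -11889599/359570 ≈ -33.066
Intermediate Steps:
B(z) = -5 + z + z**2 (B(z) = -5 + (z + z*z) = -5 + (z + z**2) = -5 + z + z**2)
V(T) = -6 (V(T) = -8 + 2 = -6)
q(M) = 3 - 6*M
(-367/410 - 1454/(-1754)) - q(B(X)) = (-367/410 - 1454/(-1754)) - (3 - 6*(-5 - 1 + (-1)**2)) = (-367*1/410 - 1454*(-1/1754)) - (3 - 6*(-5 - 1 + 1)) = (-367/410 + 727/877) - (3 - 6*(-5)) = -23789/359570 - (3 + 30) = -23789/359570 - 1*33 = -23789/359570 - 33 = -11889599/359570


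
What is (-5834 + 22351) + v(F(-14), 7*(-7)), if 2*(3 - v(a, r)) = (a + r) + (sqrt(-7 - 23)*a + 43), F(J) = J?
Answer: 16530 + 7*I*sqrt(30) ≈ 16530.0 + 38.341*I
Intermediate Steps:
v(a, r) = -37/2 - a/2 - r/2 - I*a*sqrt(30)/2 (v(a, r) = 3 - ((a + r) + (sqrt(-7 - 23)*a + 43))/2 = 3 - ((a + r) + (sqrt(-30)*a + 43))/2 = 3 - ((a + r) + ((I*sqrt(30))*a + 43))/2 = 3 - ((a + r) + (I*a*sqrt(30) + 43))/2 = 3 - ((a + r) + (43 + I*a*sqrt(30)))/2 = 3 - (43 + a + r + I*a*sqrt(30))/2 = 3 + (-43/2 - a/2 - r/2 - I*a*sqrt(30)/2) = -37/2 - a/2 - r/2 - I*a*sqrt(30)/2)
(-5834 + 22351) + v(F(-14), 7*(-7)) = (-5834 + 22351) + (-37/2 - 1/2*(-14) - 7*(-7)/2 - 1/2*I*(-14)*sqrt(30)) = 16517 + (-37/2 + 7 - 1/2*(-49) + 7*I*sqrt(30)) = 16517 + (-37/2 + 7 + 49/2 + 7*I*sqrt(30)) = 16517 + (13 + 7*I*sqrt(30)) = 16530 + 7*I*sqrt(30)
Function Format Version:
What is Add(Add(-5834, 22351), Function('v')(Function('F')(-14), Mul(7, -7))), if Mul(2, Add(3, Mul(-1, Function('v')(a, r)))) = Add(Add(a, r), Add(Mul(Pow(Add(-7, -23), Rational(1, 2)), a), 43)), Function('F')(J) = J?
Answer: Add(16530, Mul(7, I, Pow(30, Rational(1, 2)))) ≈ Add(16530., Mul(38.341, I))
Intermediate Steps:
Function('v')(a, r) = Add(Rational(-37, 2), Mul(Rational(-1, 2), a), Mul(Rational(-1, 2), r), Mul(Rational(-1, 2), I, a, Pow(30, Rational(1, 2)))) (Function('v')(a, r) = Add(3, Mul(Rational(-1, 2), Add(Add(a, r), Add(Mul(Pow(Add(-7, -23), Rational(1, 2)), a), 43)))) = Add(3, Mul(Rational(-1, 2), Add(Add(a, r), Add(Mul(Pow(-30, Rational(1, 2)), a), 43)))) = Add(3, Mul(Rational(-1, 2), Add(Add(a, r), Add(Mul(Mul(I, Pow(30, Rational(1, 2))), a), 43)))) = Add(3, Mul(Rational(-1, 2), Add(Add(a, r), Add(Mul(I, a, Pow(30, Rational(1, 2))), 43)))) = Add(3, Mul(Rational(-1, 2), Add(Add(a, r), Add(43, Mul(I, a, Pow(30, Rational(1, 2))))))) = Add(3, Mul(Rational(-1, 2), Add(43, a, r, Mul(I, a, Pow(30, Rational(1, 2)))))) = Add(3, Add(Rational(-43, 2), Mul(Rational(-1, 2), a), Mul(Rational(-1, 2), r), Mul(Rational(-1, 2), I, a, Pow(30, Rational(1, 2))))) = Add(Rational(-37, 2), Mul(Rational(-1, 2), a), Mul(Rational(-1, 2), r), Mul(Rational(-1, 2), I, a, Pow(30, Rational(1, 2)))))
Add(Add(-5834, 22351), Function('v')(Function('F')(-14), Mul(7, -7))) = Add(Add(-5834, 22351), Add(Rational(-37, 2), Mul(Rational(-1, 2), -14), Mul(Rational(-1, 2), Mul(7, -7)), Mul(Rational(-1, 2), I, -14, Pow(30, Rational(1, 2))))) = Add(16517, Add(Rational(-37, 2), 7, Mul(Rational(-1, 2), -49), Mul(7, I, Pow(30, Rational(1, 2))))) = Add(16517, Add(Rational(-37, 2), 7, Rational(49, 2), Mul(7, I, Pow(30, Rational(1, 2))))) = Add(16517, Add(13, Mul(7, I, Pow(30, Rational(1, 2))))) = Add(16530, Mul(7, I, Pow(30, Rational(1, 2))))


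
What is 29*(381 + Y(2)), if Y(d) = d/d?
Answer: 11078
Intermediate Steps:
Y(d) = 1
29*(381 + Y(2)) = 29*(381 + 1) = 29*382 = 11078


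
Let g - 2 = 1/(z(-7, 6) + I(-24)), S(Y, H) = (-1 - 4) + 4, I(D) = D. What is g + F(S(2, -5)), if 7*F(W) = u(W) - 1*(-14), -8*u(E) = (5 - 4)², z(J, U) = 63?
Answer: 8753/2184 ≈ 4.0078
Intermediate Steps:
u(E) = -⅛ (u(E) = -(5 - 4)²/8 = -⅛*1² = -⅛*1 = -⅛)
S(Y, H) = -1 (S(Y, H) = -5 + 4 = -1)
g = 79/39 (g = 2 + 1/(63 - 24) = 2 + 1/39 = 79/39 ≈ 2.0256)
F(W) = 111/56 (F(W) = (-⅛ - 1*(-14))/7 = (-⅛ + 14)/7 = (⅐)*(111/8) = 111/56)
g + F(S(2, -5)) = 79/39 + 111/56 = 8753/2184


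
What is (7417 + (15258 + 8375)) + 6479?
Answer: 37529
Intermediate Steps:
(7417 + (15258 + 8375)) + 6479 = (7417 + 23633) + 6479 = 31050 + 6479 = 37529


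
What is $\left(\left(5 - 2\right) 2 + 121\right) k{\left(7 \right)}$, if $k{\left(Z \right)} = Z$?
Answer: $889$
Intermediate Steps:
$\left(\left(5 - 2\right) 2 + 121\right) k{\left(7 \right)} = \left(\left(5 - 2\right) 2 + 121\right) 7 = \left(3 \cdot 2 + 121\right) 7 = \left(6 + 121\right) 7 = 127 \cdot 7 = 889$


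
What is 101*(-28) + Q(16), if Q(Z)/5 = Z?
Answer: -2748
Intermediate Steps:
Q(Z) = 5*Z
101*(-28) + Q(16) = 101*(-28) + 5*16 = -2828 + 80 = -2748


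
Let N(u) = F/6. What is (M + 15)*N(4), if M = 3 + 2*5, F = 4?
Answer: 56/3 ≈ 18.667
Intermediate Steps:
M = 13 (M = 3 + 10 = 13)
N(u) = ⅔ (N(u) = 4/6 = 4*(⅙) = ⅔)
(M + 15)*N(4) = (13 + 15)*(⅔) = 28*(⅔) = 56/3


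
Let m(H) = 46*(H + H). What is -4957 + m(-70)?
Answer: -11397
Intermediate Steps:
m(H) = 92*H (m(H) = 46*(2*H) = 92*H)
-4957 + m(-70) = -4957 + 92*(-70) = -4957 - 6440 = -11397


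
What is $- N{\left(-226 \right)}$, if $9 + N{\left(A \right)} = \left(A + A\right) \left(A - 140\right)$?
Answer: $-165423$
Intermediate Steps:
$N{\left(A \right)} = -9 + 2 A \left(-140 + A\right)$ ($N{\left(A \right)} = -9 + \left(A + A\right) \left(A - 140\right) = -9 + 2 A \left(-140 + A\right)$)
$- N{\left(-226 \right)} = - (-9 - -63280 + 2 \left(-226\right)^{2}) = - (-9 + 63280 + 2 \cdot 51076) = - (-9 + 63280 + 102152) = \left(-1\right) 165423 = -165423$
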